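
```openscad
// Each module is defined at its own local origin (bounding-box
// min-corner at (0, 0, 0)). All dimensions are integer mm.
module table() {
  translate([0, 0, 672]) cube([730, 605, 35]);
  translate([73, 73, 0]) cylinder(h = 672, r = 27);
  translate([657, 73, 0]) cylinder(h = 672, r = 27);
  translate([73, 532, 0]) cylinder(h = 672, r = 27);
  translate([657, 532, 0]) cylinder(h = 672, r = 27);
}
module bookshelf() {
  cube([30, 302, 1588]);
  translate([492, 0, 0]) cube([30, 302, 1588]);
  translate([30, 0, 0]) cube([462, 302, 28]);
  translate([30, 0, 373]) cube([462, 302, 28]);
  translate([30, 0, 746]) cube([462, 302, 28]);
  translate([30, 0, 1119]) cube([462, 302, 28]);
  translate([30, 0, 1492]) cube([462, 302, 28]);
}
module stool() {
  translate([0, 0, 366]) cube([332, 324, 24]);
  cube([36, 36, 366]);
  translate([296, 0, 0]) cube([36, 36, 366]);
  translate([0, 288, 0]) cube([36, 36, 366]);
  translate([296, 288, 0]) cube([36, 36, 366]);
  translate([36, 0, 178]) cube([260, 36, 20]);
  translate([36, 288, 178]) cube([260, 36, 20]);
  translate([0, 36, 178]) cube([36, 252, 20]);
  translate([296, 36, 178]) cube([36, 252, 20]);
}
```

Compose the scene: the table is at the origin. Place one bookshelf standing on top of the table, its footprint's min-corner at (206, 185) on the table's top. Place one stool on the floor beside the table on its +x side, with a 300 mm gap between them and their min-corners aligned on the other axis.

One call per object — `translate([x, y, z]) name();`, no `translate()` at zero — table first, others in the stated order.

table();
translate([206, 185, 707]) bookshelf();
translate([1030, 0, 0]) stool();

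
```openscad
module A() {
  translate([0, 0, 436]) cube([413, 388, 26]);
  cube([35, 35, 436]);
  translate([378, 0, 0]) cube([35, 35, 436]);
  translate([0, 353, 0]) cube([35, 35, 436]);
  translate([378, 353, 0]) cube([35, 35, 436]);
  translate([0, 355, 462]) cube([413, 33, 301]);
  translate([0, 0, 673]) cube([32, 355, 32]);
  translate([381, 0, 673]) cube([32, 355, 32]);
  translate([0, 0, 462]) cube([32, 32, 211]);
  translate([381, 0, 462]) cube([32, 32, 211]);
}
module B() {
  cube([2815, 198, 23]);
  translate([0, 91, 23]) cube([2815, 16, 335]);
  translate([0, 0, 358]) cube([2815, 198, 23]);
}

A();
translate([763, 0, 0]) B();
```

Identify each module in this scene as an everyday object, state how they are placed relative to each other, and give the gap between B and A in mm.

The I-beam's nearest face is 350 mm from the chair's +x face.

A is a chair. B is an I-beam. The I-beam is on the floor beside the chair on its +x side. The gap between the I-beam and the chair is 350 mm.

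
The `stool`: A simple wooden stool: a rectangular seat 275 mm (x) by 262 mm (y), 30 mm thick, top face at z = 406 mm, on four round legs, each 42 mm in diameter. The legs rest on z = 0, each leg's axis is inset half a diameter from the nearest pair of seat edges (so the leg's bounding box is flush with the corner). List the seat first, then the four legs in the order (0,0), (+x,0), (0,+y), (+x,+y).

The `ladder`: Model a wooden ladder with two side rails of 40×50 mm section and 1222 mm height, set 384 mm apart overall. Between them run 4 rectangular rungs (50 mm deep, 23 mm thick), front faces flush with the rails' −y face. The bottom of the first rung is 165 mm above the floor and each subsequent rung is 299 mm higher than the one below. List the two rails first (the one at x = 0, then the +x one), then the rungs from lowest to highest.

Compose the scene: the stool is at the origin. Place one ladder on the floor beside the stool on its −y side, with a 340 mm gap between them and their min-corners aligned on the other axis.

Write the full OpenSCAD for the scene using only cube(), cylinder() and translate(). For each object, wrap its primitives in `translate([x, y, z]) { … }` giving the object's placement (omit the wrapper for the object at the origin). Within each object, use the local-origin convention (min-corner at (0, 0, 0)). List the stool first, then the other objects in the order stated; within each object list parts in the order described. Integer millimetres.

translate([0, 0, 376]) cube([275, 262, 30]);
translate([21, 21, 0]) cylinder(h = 376, r = 21);
translate([254, 21, 0]) cylinder(h = 376, r = 21);
translate([21, 241, 0]) cylinder(h = 376, r = 21);
translate([254, 241, 0]) cylinder(h = 376, r = 21);
translate([0, -390, 0]) {
  cube([40, 50, 1222]);
  translate([344, 0, 0]) cube([40, 50, 1222]);
  translate([40, 0, 165]) cube([304, 50, 23]);
  translate([40, 0, 464]) cube([304, 50, 23]);
  translate([40, 0, 763]) cube([304, 50, 23]);
  translate([40, 0, 1062]) cube([304, 50, 23]);
}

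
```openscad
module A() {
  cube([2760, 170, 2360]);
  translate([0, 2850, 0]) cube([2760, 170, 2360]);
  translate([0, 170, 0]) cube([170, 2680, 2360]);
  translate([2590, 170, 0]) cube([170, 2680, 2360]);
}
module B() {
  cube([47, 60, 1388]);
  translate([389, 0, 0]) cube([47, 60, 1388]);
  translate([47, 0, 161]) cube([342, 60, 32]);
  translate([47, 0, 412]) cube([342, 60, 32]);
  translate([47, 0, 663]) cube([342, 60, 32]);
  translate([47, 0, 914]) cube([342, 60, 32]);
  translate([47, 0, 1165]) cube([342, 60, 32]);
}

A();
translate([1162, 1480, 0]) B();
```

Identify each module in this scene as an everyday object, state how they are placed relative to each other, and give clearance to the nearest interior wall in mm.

A is a house frame. B is a ladder. The ladder sits inside the house frame, centred. The clearance to the nearest interior wall is 992 mm.

Clearances: x = 992, y = 1310; minimum 992 mm.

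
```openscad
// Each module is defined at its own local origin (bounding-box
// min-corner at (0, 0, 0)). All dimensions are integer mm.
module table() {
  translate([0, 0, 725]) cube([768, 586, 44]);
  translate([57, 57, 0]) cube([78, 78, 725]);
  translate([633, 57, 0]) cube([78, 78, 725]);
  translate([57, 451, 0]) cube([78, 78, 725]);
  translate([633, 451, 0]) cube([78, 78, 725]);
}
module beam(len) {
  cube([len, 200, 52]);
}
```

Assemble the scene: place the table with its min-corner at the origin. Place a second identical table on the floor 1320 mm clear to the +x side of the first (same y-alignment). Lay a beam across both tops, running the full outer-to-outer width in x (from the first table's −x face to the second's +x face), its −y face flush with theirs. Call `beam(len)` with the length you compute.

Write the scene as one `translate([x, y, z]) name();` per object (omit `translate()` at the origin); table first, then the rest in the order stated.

table();
translate([2088, 0, 0]) table();
translate([0, 0, 769]) beam(2856);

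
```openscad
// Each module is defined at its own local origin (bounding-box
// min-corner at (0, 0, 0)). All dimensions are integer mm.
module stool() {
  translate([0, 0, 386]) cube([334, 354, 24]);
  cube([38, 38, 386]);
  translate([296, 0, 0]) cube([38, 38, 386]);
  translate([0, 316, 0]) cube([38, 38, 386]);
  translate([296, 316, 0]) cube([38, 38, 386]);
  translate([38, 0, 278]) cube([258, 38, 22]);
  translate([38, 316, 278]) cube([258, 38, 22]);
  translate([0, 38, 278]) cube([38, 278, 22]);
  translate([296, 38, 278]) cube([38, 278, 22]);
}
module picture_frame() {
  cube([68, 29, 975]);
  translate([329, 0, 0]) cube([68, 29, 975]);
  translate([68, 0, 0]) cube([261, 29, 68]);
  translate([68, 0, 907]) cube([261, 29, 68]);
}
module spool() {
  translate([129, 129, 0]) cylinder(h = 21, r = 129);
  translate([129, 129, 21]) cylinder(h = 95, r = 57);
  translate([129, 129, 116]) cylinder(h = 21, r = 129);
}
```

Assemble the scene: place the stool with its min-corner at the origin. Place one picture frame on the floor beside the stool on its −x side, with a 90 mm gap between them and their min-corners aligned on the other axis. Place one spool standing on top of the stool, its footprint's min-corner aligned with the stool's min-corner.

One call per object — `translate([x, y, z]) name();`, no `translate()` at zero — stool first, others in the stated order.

stool();
translate([-487, 0, 0]) picture_frame();
translate([0, 0, 410]) spool();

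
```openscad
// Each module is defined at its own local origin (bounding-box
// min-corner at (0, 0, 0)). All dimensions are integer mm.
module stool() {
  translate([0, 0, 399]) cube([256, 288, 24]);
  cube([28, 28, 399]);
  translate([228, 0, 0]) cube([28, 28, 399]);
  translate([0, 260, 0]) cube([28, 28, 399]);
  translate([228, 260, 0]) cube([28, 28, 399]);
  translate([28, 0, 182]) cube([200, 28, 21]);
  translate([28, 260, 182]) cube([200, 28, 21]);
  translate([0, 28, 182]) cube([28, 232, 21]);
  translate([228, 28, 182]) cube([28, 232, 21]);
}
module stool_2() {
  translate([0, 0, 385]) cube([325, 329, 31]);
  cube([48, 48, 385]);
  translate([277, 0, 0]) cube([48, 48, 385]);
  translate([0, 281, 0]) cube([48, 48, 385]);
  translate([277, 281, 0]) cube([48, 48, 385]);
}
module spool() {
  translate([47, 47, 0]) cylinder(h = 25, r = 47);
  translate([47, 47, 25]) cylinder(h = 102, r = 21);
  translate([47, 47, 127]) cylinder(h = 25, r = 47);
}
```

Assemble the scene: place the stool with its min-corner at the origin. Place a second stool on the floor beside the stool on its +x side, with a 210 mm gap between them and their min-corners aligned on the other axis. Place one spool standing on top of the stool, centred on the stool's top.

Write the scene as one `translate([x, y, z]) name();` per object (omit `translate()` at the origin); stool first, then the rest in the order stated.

stool();
translate([466, 0, 0]) stool_2();
translate([81, 97, 423]) spool();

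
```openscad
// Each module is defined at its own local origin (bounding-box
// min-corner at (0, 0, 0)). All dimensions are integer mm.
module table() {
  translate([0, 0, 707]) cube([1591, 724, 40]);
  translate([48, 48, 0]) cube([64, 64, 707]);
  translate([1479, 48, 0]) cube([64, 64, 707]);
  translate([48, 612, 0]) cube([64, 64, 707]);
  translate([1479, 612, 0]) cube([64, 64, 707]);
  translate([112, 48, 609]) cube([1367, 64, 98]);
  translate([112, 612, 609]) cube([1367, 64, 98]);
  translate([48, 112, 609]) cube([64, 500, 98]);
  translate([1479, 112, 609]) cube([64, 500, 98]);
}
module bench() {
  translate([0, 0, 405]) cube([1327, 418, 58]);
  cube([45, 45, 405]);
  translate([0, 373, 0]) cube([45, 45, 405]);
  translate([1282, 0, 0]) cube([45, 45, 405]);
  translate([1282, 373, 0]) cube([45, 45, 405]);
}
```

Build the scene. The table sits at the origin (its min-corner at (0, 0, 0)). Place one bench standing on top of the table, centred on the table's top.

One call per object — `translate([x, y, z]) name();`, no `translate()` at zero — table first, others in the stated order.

table();
translate([132, 153, 747]) bench();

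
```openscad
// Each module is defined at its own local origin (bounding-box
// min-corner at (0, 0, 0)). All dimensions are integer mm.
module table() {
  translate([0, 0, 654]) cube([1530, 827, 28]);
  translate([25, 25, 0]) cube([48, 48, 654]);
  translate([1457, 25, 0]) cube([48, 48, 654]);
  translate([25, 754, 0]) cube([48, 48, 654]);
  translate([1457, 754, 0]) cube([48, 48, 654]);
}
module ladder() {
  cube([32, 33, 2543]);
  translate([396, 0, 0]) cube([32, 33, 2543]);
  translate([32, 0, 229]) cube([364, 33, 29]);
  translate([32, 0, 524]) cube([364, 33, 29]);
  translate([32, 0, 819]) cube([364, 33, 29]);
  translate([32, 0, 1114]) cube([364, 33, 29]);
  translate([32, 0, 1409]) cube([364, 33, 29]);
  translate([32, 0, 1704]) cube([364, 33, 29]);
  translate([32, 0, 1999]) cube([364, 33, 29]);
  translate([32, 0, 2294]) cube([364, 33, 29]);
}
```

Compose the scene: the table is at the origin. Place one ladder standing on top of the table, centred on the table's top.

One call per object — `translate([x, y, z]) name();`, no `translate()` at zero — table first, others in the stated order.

table();
translate([551, 397, 682]) ladder();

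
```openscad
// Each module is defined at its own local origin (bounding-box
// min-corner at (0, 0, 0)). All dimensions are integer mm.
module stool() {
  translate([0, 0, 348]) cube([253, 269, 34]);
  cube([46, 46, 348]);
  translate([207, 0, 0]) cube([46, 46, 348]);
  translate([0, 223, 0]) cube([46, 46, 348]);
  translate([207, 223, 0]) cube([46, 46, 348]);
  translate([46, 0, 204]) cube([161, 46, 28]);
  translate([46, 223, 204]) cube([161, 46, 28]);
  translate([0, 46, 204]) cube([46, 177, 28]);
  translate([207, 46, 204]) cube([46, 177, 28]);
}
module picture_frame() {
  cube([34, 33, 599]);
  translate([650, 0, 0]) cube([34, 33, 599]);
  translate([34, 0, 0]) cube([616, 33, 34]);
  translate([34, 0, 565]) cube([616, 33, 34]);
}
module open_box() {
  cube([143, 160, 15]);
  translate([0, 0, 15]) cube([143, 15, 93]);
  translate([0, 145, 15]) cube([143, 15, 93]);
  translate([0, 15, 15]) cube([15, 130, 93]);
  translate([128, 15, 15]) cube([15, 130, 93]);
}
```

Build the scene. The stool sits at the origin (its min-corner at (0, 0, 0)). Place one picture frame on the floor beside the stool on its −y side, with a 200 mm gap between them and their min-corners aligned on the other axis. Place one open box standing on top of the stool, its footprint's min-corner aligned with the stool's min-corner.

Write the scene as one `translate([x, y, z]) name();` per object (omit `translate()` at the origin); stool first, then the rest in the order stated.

stool();
translate([0, -233, 0]) picture_frame();
translate([0, 0, 382]) open_box();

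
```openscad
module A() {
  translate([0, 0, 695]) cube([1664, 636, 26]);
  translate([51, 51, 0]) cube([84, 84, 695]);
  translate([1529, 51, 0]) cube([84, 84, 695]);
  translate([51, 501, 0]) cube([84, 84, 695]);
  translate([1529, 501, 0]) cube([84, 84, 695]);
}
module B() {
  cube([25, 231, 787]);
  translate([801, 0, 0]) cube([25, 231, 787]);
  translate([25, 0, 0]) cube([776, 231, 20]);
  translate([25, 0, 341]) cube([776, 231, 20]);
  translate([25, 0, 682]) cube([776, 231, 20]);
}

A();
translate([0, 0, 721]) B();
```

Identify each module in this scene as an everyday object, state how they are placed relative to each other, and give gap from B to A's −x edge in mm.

A is a table. B is a bookshelf. The bookshelf is on top of the table. The gap from the bookshelf to the table's −x edge is 0 mm.

The bookshelf's min-x is at 0; the table's min-x is 0; gap = 0 mm.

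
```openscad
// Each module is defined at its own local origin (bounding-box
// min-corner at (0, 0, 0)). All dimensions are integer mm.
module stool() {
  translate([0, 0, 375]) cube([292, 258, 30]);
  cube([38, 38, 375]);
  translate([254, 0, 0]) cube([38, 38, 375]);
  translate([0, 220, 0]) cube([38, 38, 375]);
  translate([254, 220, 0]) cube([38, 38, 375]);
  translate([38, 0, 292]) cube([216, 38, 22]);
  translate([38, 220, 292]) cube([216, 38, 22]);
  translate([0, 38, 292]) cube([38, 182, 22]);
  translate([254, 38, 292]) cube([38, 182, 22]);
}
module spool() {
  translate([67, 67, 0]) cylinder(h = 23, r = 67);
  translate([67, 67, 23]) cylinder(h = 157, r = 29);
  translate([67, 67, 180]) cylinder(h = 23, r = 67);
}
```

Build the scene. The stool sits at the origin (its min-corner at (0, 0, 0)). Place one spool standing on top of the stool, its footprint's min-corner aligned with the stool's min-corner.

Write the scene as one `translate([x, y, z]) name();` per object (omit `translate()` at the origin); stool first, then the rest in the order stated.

stool();
translate([0, 0, 405]) spool();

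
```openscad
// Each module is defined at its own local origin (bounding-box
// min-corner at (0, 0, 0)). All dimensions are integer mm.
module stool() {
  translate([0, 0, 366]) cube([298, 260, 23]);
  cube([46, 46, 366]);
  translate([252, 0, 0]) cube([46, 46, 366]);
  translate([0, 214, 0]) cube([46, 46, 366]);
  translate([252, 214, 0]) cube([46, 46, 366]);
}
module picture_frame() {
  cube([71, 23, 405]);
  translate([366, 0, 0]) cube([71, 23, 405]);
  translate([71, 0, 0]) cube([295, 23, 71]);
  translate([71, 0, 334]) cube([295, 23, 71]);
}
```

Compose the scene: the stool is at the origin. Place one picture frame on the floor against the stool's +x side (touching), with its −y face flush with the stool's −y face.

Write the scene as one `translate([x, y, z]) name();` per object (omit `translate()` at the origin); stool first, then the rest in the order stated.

stool();
translate([298, 0, 0]) picture_frame();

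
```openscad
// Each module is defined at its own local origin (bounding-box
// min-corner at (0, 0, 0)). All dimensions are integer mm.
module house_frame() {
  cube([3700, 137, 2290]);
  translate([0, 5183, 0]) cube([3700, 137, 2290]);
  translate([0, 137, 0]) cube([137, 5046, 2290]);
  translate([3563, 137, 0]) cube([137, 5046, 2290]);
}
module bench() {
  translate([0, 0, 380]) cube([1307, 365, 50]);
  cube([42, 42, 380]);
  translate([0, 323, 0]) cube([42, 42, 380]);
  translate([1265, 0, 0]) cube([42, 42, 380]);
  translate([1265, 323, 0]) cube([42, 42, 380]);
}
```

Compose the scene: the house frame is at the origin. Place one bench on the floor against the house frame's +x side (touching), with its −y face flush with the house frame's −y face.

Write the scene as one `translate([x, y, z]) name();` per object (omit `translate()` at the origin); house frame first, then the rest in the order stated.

house_frame();
translate([3700, 0, 0]) bench();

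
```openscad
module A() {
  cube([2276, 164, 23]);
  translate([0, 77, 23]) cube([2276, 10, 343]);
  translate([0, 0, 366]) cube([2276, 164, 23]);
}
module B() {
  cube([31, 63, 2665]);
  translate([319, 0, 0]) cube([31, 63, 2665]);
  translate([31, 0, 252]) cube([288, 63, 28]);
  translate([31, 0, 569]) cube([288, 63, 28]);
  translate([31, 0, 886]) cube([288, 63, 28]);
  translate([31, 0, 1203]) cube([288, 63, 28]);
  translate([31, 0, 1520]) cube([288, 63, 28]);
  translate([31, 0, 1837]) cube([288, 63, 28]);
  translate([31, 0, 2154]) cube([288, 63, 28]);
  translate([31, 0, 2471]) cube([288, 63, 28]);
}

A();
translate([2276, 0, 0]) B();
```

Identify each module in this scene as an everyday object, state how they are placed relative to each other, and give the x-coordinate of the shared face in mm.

A is an I-beam. B is a ladder. The ladder is against the I-beam's +x side, with their −y faces flush. The x-coordinate of the shared face is 2276 mm.

The I-beam's +x face and the ladder's −x face are both at x = 2276 mm.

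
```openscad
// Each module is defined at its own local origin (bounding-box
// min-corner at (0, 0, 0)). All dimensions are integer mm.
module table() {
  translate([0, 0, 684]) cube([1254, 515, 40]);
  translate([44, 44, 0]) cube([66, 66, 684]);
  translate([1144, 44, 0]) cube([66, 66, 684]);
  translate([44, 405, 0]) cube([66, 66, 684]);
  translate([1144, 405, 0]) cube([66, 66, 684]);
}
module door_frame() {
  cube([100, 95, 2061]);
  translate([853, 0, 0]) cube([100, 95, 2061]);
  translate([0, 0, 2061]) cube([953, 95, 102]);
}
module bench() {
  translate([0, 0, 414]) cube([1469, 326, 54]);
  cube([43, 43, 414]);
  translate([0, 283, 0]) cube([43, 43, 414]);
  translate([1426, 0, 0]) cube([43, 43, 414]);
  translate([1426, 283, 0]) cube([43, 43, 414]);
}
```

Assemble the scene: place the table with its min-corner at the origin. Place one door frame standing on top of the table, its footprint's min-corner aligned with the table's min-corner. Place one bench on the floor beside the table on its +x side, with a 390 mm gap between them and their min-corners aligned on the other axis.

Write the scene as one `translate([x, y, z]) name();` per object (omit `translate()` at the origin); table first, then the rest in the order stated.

table();
translate([0, 0, 724]) door_frame();
translate([1644, 0, 0]) bench();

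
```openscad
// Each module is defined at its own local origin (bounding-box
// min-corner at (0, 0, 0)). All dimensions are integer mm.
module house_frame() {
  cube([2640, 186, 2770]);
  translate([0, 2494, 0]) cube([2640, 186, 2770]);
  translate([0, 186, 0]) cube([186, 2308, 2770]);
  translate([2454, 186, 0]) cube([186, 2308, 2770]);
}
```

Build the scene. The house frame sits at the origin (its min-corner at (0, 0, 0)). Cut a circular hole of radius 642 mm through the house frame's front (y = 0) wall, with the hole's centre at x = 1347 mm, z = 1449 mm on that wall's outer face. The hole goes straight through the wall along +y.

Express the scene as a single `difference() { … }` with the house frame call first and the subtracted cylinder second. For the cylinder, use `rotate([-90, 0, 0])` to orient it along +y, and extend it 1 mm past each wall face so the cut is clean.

difference() {
  house_frame();
  translate([1347, -1, 1449]) rotate([-90, 0, 0]) cylinder(h = 188, r = 642);
}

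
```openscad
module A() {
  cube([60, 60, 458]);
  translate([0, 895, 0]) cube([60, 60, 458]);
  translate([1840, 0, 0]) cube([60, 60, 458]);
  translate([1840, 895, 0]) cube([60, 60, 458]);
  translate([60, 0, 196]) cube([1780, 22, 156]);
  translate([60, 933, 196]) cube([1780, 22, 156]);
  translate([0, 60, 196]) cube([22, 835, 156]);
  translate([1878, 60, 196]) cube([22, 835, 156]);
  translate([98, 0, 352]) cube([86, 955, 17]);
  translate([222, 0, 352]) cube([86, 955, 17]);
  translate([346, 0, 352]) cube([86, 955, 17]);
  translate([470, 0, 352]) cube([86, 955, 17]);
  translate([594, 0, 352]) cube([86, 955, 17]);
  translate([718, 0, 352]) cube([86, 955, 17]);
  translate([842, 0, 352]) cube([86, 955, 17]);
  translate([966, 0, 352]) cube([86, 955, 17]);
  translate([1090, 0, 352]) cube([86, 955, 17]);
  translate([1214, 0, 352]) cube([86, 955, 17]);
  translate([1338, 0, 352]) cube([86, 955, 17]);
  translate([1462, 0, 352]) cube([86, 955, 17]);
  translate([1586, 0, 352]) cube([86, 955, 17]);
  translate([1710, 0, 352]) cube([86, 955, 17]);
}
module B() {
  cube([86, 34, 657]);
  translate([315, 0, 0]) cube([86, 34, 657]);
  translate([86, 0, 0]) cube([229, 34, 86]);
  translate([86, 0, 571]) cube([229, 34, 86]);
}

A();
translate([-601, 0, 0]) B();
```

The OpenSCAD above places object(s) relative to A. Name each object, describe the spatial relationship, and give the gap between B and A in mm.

The picture frame's nearest face is 200 mm from the bed frame's −x face.

A is a bed frame. B is a picture frame. The picture frame is on the floor beside the bed frame on its −x side. The gap between the picture frame and the bed frame is 200 mm.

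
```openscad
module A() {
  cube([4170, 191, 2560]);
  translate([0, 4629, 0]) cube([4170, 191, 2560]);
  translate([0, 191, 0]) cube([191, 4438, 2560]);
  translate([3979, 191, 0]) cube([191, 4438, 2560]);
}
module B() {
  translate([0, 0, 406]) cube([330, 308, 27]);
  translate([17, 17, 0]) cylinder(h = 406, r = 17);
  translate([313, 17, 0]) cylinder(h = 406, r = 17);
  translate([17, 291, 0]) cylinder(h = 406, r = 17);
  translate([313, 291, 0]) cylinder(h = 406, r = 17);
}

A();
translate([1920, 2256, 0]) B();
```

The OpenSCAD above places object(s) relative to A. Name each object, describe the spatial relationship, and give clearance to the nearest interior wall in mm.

Clearances: x = 1729, y = 2065; minimum 1729 mm.

A is a house frame. B is a stool. The stool sits inside the house frame, centred. The clearance to the nearest interior wall is 1729 mm.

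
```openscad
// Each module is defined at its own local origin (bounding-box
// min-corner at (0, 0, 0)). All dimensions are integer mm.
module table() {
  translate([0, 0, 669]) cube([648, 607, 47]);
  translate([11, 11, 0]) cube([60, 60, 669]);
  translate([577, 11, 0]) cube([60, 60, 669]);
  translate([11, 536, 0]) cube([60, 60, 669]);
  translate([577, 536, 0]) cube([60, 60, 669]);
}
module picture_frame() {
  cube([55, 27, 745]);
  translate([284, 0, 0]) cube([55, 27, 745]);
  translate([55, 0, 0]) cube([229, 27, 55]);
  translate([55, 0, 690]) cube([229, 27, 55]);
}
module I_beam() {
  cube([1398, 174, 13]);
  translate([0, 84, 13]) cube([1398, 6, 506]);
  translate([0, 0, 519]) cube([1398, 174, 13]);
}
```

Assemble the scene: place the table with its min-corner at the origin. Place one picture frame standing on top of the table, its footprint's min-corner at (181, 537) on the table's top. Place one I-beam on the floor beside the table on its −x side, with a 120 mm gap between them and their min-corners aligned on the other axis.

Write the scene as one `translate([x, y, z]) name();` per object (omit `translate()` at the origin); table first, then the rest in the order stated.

table();
translate([181, 537, 716]) picture_frame();
translate([-1518, 0, 0]) I_beam();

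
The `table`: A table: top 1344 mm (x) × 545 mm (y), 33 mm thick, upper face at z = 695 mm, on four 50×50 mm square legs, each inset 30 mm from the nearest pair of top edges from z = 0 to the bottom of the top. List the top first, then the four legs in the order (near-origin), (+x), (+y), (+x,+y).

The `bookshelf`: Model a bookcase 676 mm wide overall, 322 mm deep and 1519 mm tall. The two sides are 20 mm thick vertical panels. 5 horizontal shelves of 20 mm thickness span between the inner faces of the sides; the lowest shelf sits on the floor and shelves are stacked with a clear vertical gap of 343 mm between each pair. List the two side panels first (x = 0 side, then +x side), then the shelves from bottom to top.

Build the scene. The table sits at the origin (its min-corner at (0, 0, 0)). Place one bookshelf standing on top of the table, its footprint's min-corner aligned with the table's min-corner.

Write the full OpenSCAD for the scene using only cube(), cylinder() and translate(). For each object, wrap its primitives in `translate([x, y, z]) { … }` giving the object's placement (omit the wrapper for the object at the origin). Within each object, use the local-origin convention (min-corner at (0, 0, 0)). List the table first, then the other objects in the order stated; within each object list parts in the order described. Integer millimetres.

translate([0, 0, 662]) cube([1344, 545, 33]);
translate([30, 30, 0]) cube([50, 50, 662]);
translate([1264, 30, 0]) cube([50, 50, 662]);
translate([30, 465, 0]) cube([50, 50, 662]);
translate([1264, 465, 0]) cube([50, 50, 662]);
translate([0, 0, 695]) {
  cube([20, 322, 1519]);
  translate([656, 0, 0]) cube([20, 322, 1519]);
  translate([20, 0, 0]) cube([636, 322, 20]);
  translate([20, 0, 363]) cube([636, 322, 20]);
  translate([20, 0, 726]) cube([636, 322, 20]);
  translate([20, 0, 1089]) cube([636, 322, 20]);
  translate([20, 0, 1452]) cube([636, 322, 20]);
}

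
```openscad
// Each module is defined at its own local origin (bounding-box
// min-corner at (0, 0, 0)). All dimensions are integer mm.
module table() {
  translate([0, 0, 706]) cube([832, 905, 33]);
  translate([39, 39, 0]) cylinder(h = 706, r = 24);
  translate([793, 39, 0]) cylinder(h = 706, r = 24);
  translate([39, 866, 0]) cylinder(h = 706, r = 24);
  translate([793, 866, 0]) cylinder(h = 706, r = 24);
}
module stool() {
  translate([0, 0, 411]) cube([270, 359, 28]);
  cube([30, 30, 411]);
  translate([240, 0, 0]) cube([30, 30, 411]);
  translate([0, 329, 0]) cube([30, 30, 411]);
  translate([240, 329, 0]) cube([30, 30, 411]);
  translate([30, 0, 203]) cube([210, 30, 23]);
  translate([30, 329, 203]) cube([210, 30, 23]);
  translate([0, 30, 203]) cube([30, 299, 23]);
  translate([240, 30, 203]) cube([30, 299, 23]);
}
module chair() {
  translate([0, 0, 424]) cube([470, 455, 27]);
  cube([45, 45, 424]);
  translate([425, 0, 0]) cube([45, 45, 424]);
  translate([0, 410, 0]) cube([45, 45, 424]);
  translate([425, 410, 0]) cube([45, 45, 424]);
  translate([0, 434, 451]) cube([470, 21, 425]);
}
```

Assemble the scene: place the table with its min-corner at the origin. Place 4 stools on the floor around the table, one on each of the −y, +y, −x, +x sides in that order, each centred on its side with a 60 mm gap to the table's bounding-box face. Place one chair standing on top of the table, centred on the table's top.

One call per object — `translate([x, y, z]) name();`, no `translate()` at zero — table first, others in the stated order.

table();
translate([281, -419, 0]) stool();
translate([281, 965, 0]) stool();
translate([-330, 273, 0]) stool();
translate([892, 273, 0]) stool();
translate([181, 225, 739]) chair();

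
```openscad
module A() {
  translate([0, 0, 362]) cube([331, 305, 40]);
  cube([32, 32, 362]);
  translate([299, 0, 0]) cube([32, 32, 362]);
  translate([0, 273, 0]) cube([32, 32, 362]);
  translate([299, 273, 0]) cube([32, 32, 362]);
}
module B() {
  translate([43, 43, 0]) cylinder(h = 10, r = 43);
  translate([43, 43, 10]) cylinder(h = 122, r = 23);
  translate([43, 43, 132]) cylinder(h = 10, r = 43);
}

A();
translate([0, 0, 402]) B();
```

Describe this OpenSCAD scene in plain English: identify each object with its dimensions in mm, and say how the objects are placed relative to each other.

A is a four-legged stool. The seat is 331×305 mm, 40 mm thick, top at z = 402 mm. It stands on four square legs, each 32×32 mm in cross-section, from z = 0 to the seat underside, each flush with a corner of the seat.

B is a spool: two coaxial disc flanges of radius 43 mm and thickness 10 mm, joined by a core cylinder of radius 23 mm and height 122 mm. The lower flange rests on z = 0 and the three cylinders share a vertical axis.

The spool is on top of the stool.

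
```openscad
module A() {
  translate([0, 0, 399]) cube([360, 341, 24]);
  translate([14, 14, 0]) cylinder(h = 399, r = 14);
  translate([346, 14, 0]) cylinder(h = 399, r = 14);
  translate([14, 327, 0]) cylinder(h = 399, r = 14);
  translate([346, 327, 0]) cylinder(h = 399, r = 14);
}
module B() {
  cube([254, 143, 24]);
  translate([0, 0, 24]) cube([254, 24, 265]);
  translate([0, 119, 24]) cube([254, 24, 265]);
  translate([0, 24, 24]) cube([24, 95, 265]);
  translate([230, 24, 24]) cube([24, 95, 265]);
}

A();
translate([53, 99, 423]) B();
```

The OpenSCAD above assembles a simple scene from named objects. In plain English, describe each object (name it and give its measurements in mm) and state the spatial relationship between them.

A is a simple wooden stool: a rectangular seat 360 mm (x) by 341 mm (y), 24 mm thick, top face at z = 423 mm, on four round legs, each 28 mm in diameter. The legs rest on z = 0, each leg's axis is inset half a diameter from the nearest pair of seat edges (so the leg's bounding box is flush with the corner).

B is an open-topped rectangular box: outside dimensions 254×143×289 mm, with a uniform wall and base thickness of 24 mm. The base is a full 254×143 slab on the floor; four walls sit on top of the base. The front and back walls (the −y and +y sides) span the full width; the two side walls fit between them.

The open box is on top of the stool, centred.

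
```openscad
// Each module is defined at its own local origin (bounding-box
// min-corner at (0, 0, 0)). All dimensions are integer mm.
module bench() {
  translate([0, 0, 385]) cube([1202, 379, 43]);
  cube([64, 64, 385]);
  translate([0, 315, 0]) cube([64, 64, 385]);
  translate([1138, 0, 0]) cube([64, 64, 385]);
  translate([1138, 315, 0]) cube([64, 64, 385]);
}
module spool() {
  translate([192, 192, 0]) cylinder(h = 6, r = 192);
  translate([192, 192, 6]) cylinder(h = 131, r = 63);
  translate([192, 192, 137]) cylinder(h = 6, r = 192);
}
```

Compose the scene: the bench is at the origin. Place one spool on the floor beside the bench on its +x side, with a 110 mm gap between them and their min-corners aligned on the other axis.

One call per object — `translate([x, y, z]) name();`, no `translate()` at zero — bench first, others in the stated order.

bench();
translate([1312, 0, 0]) spool();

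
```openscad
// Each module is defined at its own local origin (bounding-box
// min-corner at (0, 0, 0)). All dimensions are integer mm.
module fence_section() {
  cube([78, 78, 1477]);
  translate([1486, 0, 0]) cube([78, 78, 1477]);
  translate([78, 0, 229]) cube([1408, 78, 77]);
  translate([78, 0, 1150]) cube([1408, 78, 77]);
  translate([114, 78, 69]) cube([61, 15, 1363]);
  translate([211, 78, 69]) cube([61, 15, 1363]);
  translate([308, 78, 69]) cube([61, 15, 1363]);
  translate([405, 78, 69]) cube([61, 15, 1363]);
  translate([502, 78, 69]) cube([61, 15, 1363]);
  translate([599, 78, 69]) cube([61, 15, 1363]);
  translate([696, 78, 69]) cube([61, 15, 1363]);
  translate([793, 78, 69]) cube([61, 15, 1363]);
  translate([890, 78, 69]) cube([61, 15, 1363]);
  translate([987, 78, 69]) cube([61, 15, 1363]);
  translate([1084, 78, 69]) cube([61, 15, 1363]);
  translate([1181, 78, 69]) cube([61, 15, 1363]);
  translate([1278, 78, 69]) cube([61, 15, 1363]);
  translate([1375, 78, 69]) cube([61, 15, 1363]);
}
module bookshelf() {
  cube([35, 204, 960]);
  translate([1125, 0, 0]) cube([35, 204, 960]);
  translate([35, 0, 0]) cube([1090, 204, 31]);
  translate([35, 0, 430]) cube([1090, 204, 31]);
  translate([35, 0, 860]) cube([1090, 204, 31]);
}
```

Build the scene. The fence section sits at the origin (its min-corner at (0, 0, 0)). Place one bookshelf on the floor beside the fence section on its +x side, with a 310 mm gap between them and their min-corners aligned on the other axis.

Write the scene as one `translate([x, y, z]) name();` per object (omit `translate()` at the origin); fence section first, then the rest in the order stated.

fence_section();
translate([1874, 0, 0]) bookshelf();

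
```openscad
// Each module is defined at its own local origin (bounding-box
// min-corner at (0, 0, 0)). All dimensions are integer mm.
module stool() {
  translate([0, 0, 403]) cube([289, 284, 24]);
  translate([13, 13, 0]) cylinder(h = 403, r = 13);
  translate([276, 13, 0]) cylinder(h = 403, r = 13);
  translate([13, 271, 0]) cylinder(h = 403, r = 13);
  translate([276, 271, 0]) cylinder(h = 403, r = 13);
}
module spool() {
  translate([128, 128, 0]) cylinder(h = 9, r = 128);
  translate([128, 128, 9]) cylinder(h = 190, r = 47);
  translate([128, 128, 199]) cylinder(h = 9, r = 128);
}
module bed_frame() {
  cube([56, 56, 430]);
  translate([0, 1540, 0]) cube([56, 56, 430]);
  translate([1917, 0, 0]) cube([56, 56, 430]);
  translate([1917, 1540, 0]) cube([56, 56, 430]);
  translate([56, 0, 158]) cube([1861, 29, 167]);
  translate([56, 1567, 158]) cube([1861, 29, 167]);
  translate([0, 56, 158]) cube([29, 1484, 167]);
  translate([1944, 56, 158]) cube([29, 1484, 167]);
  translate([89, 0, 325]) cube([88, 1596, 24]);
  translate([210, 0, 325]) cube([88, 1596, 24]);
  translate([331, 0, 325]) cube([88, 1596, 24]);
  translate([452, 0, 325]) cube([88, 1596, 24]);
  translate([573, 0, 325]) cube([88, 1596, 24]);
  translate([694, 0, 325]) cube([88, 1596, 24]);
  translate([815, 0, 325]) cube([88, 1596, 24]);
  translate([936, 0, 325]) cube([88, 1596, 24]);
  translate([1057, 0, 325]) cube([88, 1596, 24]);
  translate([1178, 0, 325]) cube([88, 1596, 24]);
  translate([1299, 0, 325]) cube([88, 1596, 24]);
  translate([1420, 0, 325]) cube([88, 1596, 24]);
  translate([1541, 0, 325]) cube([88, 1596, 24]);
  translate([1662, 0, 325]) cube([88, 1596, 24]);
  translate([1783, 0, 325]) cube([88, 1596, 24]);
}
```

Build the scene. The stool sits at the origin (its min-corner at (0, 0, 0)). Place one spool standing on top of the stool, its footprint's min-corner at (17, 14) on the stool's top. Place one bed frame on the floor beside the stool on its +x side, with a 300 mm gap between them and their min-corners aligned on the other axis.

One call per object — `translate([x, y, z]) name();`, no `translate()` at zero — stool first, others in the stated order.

stool();
translate([17, 14, 427]) spool();
translate([589, 0, 0]) bed_frame();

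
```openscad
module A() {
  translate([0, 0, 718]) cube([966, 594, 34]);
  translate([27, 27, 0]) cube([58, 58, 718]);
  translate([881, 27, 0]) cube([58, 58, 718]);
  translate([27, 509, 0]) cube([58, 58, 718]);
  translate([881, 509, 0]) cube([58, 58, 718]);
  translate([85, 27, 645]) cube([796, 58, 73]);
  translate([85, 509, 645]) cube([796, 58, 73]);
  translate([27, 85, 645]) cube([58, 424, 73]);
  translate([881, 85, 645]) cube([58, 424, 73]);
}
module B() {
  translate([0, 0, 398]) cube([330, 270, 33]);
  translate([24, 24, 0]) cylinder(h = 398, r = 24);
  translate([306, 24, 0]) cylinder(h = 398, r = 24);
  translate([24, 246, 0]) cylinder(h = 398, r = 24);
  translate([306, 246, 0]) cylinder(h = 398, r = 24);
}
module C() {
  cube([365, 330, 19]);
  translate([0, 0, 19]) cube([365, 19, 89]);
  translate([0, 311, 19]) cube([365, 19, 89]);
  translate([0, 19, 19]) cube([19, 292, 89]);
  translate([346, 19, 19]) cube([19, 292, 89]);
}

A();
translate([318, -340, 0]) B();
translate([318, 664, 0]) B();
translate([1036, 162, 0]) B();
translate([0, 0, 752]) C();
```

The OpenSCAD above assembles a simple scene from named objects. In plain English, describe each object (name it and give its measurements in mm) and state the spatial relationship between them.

A is a table with a 966×594 mm rectangular top, 34 mm thick, top surface at z = 752 mm, supported by four 58×58 mm square legs, each inset 27 mm from the nearest pair of top edges, running from the floor. Four apron rails, 58 mm thick and 73 mm tall, run between adjacent legs with their top edges flush with the underside of the top and their outer faces flush with the legs' outer faces.

B is a simple wooden stool: a rectangular seat 330 mm (x) by 270 mm (y), 33 mm thick, top face at z = 431 mm, on four round legs, each 48 mm in diameter. The legs rest on z = 0, each leg's axis is inset half a diameter from the nearest pair of seat edges (so the leg's bounding box is flush with the corner).

C is an open-topped rectangular box: outside dimensions 365×330×108 mm, with a uniform wall and base thickness of 19 mm. The base is a full 365×330 slab on the floor; four walls sit on top of the base. The front and back walls (the −y and +y sides) span the full width; the two side walls fit between them.

Three stools sit around the table at the −y, +y, +x sides. The open box is on top of the table.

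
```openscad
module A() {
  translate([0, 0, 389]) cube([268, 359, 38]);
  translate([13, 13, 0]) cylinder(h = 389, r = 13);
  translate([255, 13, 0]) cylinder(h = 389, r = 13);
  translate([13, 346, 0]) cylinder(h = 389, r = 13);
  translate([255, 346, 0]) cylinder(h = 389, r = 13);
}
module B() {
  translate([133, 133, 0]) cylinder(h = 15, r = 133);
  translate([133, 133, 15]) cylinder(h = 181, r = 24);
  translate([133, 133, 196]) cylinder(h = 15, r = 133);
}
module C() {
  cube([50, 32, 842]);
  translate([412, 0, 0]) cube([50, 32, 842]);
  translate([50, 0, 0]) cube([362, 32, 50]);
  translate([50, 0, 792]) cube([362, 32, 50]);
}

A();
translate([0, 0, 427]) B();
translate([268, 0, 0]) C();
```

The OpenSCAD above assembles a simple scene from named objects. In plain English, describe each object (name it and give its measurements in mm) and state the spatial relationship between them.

A is a simple wooden stool: a rectangular seat 268 mm (x) by 359 mm (y), 38 mm thick, top face at z = 427 mm, on four round legs, each 26 mm in diameter. The legs rest on z = 0, each leg's axis is inset half a diameter from the nearest pair of seat edges (so the leg's bounding box is flush with the corner).

B is a spool: two coaxial disc flanges of radius 133 mm and thickness 15 mm, joined by a core cylinder of radius 24 mm and height 181 mm. The lower flange rests on z = 0 and the three cylinders share a vertical axis.

C is a rectangular picture frame lying in the x–z plane (depth along y). The opening is 362 mm wide (x) by 742 mm tall (z), surrounded by a border 50 mm wide on all four sides. The frame is 32 mm deep and is made of two full-height vertical stiles with two horizontal rails fitted between them.

The spool is on top of the stool. The picture frame is against the stool's +x side, with their −y faces flush.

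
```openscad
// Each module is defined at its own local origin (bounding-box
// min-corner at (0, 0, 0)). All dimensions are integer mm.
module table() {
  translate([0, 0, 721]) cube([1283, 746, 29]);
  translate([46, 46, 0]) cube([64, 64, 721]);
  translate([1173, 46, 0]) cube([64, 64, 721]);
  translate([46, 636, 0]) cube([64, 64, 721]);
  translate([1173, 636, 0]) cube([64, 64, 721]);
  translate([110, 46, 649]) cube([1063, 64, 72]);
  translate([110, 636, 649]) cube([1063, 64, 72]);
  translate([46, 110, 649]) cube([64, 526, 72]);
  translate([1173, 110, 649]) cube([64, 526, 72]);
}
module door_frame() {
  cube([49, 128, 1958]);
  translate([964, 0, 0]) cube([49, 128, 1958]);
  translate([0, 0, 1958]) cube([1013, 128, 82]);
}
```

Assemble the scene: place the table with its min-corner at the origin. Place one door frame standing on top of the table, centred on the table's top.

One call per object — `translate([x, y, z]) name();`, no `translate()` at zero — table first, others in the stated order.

table();
translate([135, 309, 750]) door_frame();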